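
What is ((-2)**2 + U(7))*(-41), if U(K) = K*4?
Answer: -1312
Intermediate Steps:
U(K) = 4*K
((-2)**2 + U(7))*(-41) = ((-2)**2 + 4*7)*(-41) = (4 + 28)*(-41) = 32*(-41) = -1312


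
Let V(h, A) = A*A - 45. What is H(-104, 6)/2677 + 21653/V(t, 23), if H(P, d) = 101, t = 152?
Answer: 58013965/1295668 ≈ 44.775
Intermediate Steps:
V(h, A) = -45 + A**2 (V(h, A) = A**2 - 45 = -45 + A**2)
H(-104, 6)/2677 + 21653/V(t, 23) = 101/2677 + 21653/(-45 + 23**2) = 101*(1/2677) + 21653/(-45 + 529) = 101/2677 + 21653/484 = 58013965/1295668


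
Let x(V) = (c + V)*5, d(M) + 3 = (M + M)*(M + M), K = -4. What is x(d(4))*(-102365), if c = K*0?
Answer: -31221325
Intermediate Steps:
c = 0 (c = -4*0 = 0)
d(M) = -3 + 4*M² (d(M) = -3 + (M + M)*(M + M) = -3 + (2*M)*(2*M) = -3 + 4*M²)
x(V) = 5*V (x(V) = (0 + V)*5 = V*5 = 5*V)
x(d(4))*(-102365) = (5*(-3 + 4*4²))*(-102365) = (5*(-3 + 4*16))*(-102365) = (5*(-3 + 64))*(-102365) = (5*61)*(-102365) = 305*(-102365) = -31221325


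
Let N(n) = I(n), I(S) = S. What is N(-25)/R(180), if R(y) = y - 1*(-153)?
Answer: -25/333 ≈ -0.075075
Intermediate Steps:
R(y) = 153 + y (R(y) = y + 153 = 153 + y)
N(n) = n
N(-25)/R(180) = -25/(153 + 180) = -25/333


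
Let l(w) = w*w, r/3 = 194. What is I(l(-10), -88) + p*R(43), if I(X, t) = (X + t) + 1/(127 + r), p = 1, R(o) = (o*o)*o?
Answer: 56378972/709 ≈ 79519.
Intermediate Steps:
r = 582 (r = 3*194 = 582)
R(o) = o³ (R(o) = o²*o = o³)
l(w) = w²
I(X, t) = 1/709 + X + t (I(X, t) = (X + t) + 1/(127 + 582) = (X + t) + 1/709 = 1/709 + X + t)
I(l(-10), -88) + p*R(43) = (1/709 + (-10)² - 88) + 1*43³ = (1/709 + 100 - 88) + 1*79507 = 8509/709 + 79507 = 56378972/709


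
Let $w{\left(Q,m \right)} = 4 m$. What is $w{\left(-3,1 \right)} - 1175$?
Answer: $-1171$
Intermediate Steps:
$w{\left(-3,1 \right)} - 1175 = 4 \cdot 1 - 1175 = 4 - 1175 = -1171$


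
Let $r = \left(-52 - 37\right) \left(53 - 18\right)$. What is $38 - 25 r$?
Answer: $77913$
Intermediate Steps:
$r = -3115$ ($r = \left(-89\right) 35 = -3115$)
$38 - 25 r = 38 - -77875 = 38 + 77875 = 77913$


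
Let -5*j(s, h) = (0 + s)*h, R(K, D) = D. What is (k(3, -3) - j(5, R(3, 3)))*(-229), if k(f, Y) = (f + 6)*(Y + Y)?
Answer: 11679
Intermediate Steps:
k(f, Y) = 2*Y*(6 + f) (k(f, Y) = (6 + f)*(2*Y) = 2*Y*(6 + f))
j(s, h) = -h*s/5 (j(s, h) = -(0 + s)*h/5 = -s*h/5 = -h*s/5)
(k(3, -3) - j(5, R(3, 3)))*(-229) = (2*(-3)*(6 + 3) - (-1)*3*5/5)*(-229) = (2*(-3)*9 - 1*(-3))*(-229) = (-54 + 3)*(-229) = -51*(-229) = 11679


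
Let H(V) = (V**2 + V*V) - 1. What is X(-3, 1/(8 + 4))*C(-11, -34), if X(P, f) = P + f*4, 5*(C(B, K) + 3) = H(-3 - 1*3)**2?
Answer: -40208/15 ≈ -2680.5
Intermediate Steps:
H(V) = -1 + 2*V**2 (H(V) = (V**2 + V**2) - 1 = 2*V**2 - 1 = -1 + 2*V**2)
C(B, K) = 5026/5 (C(B, K) = -3 + (-1 + 2*(-3 - 1*3)**2)**2/5 = -3 + (-1 + 2*(-3 - 3)**2)**2/5 = -3 + (-1 + 2*(-6)**2)**2/5 = -3 + (-1 + 2*36)**2/5 = -3 + (-1 + 72)**2/5 = -3 + (1/5)*71**2 = -3 + (1/5)*5041 = -3 + 5041/5 = 5026/5)
X(P, f) = P + 4*f
X(-3, 1/(8 + 4))*C(-11, -34) = (-3 + 4/(8 + 4))*(5026/5) = (-3 + 4/12)*(5026/5) = (-3 + 4*(1/12))*(5026/5) = (-3 + 1/3)*(5026/5) = -8/3*5026/5 = -40208/15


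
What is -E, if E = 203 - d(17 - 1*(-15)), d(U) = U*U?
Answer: 821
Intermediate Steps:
d(U) = U**2
E = -821 (E = 203 - (17 - 1*(-15))**2 = 203 - (17 + 15)**2 = 203 - 1*32**2 = 203 - 1*1024 = 203 - 1024 = -821)
-E = -1*(-821) = 821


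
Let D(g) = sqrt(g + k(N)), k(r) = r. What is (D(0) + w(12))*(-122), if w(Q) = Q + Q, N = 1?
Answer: -3050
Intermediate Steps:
w(Q) = 2*Q
D(g) = sqrt(1 + g) (D(g) = sqrt(g + 1) = sqrt(1 + g))
(D(0) + w(12))*(-122) = (sqrt(1 + 0) + 2*12)*(-122) = (sqrt(1) + 24)*(-122) = (1 + 24)*(-122) = 25*(-122) = -3050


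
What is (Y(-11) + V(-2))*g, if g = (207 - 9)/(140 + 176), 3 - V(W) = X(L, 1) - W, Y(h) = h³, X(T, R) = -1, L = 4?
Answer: -131571/158 ≈ -832.73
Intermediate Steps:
V(W) = 4 + W (V(W) = 3 - (-1 - W) = 3 + (1 + W) = 4 + W)
g = 99/158 (g = 198/316 = 198*(1/316) = 99/158 ≈ 0.62658)
(Y(-11) + V(-2))*g = ((-11)³ + (4 - 2))*(99/158) = (-1331 + 2)*(99/158) = -1329*99/158 = -131571/158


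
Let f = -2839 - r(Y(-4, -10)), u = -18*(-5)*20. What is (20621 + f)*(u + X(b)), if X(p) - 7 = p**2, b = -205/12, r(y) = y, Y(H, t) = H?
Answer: 2687758069/72 ≈ 3.7330e+7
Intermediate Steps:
b = -205/12 (b = -205*1/12 = -205/12 ≈ -17.083)
u = 1800 (u = 90*20 = 1800)
f = -2835 (f = -2839 - 1*(-4) = -2839 + 4 = -2835)
X(p) = 7 + p**2
(20621 + f)*(u + X(b)) = (20621 - 2835)*(1800 + (7 + (-205/12)**2)) = 17786*(1800 + (7 + 42025/144)) = 17786*(1800 + 43033/144) = 17786*(302233/144) = 2687758069/72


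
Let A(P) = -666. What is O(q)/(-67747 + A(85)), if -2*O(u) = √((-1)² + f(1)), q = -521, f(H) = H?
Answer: √2/136826 ≈ 1.0336e-5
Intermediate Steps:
O(u) = -√2/2 (O(u) = -√((-1)² + 1)/2 = -√(1 + 1)/2 = -√2/2)
O(q)/(-67747 + A(85)) = (-√2/2)/(-67747 - 666) = -√2/2/(-68413) = -√2/2*(-1/68413) = √2/136826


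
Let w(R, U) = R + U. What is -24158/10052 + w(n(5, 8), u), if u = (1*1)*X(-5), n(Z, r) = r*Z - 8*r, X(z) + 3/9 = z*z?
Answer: -26185/15078 ≈ -1.7366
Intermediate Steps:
X(z) = -⅓ + z² (X(z) = -⅓ + z*z = -⅓ + z²)
n(Z, r) = -8*r + Z*r (n(Z, r) = Z*r - 8*r = -8*r + Z*r)
u = 74/3 (u = (1*1)*(-⅓ + (-5)²) = 1*(-⅓ + 25) = 1*(74/3) = 74/3 ≈ 24.667)
-24158/10052 + w(n(5, 8), u) = -24158/10052 + (8*(-8 + 5) + 74/3) = -24158*1/10052 + (8*(-3) + 74/3) = -12079/5026 + (-24 + 74/3) = -12079/5026 + ⅔ = -26185/15078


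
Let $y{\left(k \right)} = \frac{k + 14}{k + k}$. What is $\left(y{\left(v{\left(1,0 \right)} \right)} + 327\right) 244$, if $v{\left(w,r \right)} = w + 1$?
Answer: $80764$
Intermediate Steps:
$v{\left(w,r \right)} = 1 + w$
$y{\left(k \right)} = \frac{14 + k}{2 k}$
$\left(y{\left(v{\left(1,0 \right)} \right)} + 327\right) 244 = \left(\frac{14 + \left(1 + 1\right)}{2 \left(1 + 1\right)} + 327\right) 244 = \left(\frac{14 + 2}{2 \cdot 2} + 327\right) 244 = \left(\frac{1}{2} \cdot \frac{1}{2} \cdot 16 + 327\right) 244 = \left(4 + 327\right) 244 = 331 \cdot 244 = 80764$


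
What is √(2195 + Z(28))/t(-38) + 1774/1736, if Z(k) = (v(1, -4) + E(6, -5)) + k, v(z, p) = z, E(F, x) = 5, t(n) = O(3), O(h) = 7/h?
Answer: 887/868 + 3*√2229/7 ≈ 21.256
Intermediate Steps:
t(n) = 7/3
Z(k) = 6 + k (Z(k) = (1 + 5) + k = 6 + k)
√(2195 + Z(28))/t(-38) + 1774/1736 = √(2195 + (6 + 28))/(7/3) + 1774/1736 = √(2195 + 34)*(3/7) + 1774*(1/1736) = √2229*(3/7) + 887/868 = 3*√2229/7 + 887/868 = 887/868 + 3*√2229/7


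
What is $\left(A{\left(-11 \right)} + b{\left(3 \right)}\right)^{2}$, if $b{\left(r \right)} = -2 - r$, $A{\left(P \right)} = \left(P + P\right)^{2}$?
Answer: $229441$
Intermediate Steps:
$A{\left(P \right)} = 4 P^{2}$ ($A{\left(P \right)} = \left(2 P\right)^{2} = 4 P^{2}$)
$\left(A{\left(-11 \right)} + b{\left(3 \right)}\right)^{2} = \left(4 \left(-11\right)^{2} - 5\right)^{2} = \left(4 \cdot 121 - 5\right)^{2} = \left(484 - 5\right)^{2} = 479^{2} = 229441$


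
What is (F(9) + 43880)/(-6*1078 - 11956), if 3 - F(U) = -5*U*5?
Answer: -11027/4606 ≈ -2.3941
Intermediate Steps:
F(U) = 3 + 25*U (F(U) = 3 - (-5*U)*5 = 3 - (-25)*U = 3 + 25*U)
(F(9) + 43880)/(-6*1078 - 11956) = ((3 + 25*9) + 43880)/(-6*1078 - 11956) = ((3 + 225) + 43880)/(-6468 - 11956) = (228 + 43880)/(-18424) = 44108*(-1/18424) = -11027/4606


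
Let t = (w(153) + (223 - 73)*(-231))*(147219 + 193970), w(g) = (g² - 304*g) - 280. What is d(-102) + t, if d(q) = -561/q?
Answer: -39600442463/2 ≈ -1.9800e+10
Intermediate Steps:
w(g) = -280 + g² - 304*g
t = -19800221237 (t = ((-280 + 153² - 304*153) + (223 - 73)*(-231))*(147219 + 193970) = ((-280 + 23409 - 46512) + 150*(-231))*341189 = (-23383 - 34650)*341189 = -58033*341189 = -19800221237)
d(-102) + t = -561/(-102) - 19800221237 = -561*(-1/102) - 19800221237 = 11/2 - 19800221237 = -39600442463/2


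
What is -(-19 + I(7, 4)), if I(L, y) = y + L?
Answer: 8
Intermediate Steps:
I(L, y) = L + y
-(-19 + I(7, 4)) = -(-19 + (7 + 4)) = -(-19 + 11) = -1*(-8) = 8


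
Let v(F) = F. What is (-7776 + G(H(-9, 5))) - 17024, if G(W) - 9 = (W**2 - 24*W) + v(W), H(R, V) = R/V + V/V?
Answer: -619299/25 ≈ -24772.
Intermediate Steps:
H(R, V) = 1 + R/V (H(R, V) = R/V + 1 = 1 + R/V)
G(W) = 9 + W**2 - 23*W (G(W) = 9 + ((W**2 - 24*W) + W) = 9 + (W**2 - 23*W) = 9 + W**2 - 23*W)
(-7776 + G(H(-9, 5))) - 17024 = (-7776 + (9 + ((-9 + 5)/5)**2 - 23*(-9 + 5)/5)) - 17024 = (-7776 + (9 + ((1/5)*(-4))**2 - 23*(-4)/5)) - 17024 = (-7776 + (9 + (-4/5)**2 - 23*(-4/5))) - 17024 = (-7776 + (9 + 16/25 + 92/5)) - 17024 = (-7776 + 701/25) - 17024 = -193699/25 - 17024 = -619299/25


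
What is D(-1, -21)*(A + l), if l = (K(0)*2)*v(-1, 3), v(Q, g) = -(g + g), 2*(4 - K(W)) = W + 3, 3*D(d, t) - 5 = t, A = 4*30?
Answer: -480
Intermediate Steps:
A = 120
D(d, t) = 5/3 + t/3
K(W) = 5/2 - W/2 (K(W) = 4 - (W + 3)/2 = 4 - (3 + W)/2 = 4 + (-3/2 - W/2) = 5/2 - W/2)
v(Q, g) = -2*g
l = -30 (l = ((5/2 - ½*0)*2)*(-2*3) = ((5/2 + 0)*2)*(-6) = ((5/2)*2)*(-6) = 5*(-6) = -30)
D(-1, -21)*(A + l) = (5/3 + (⅓)*(-21))*(120 - 30) = (5/3 - 7)*90 = -16/3*90 = -480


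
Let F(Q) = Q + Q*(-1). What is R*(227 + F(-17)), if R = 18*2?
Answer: 8172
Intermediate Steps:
F(Q) = 0 (F(Q) = Q - Q = 0)
R = 36
R*(227 + F(-17)) = 36*(227 + 0) = 36*227 = 8172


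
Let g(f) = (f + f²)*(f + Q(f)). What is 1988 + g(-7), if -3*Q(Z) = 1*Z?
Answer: 1792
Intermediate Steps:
Q(Z) = -Z/3
g(f) = 2*f*(f + f²)/3 (g(f) = (f + f²)*(f - f/3) = (f + f²)*(2*f/3) = 2*f*(f + f²)/3)
1988 + g(-7) = 1988 + (⅔)*(-7)²*(1 - 7) = 1988 + (⅔)*49*(-6) = 1988 - 196 = 1792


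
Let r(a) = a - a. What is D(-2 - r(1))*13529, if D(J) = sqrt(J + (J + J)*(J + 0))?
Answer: 13529*sqrt(6) ≈ 33139.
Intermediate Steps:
r(a) = 0
D(J) = sqrt(J + 2*J**2) (D(J) = sqrt(J + (2*J)*J) = sqrt(J + 2*J**2))
D(-2 - r(1))*13529 = sqrt((-2 - 1*0)*(1 + 2*(-2 - 1*0)))*13529 = sqrt((-2 + 0)*(1 + 2*(-2 + 0)))*13529 = sqrt(-2*(1 + 2*(-2)))*13529 = sqrt(-2*(1 - 4))*13529 = sqrt(-2*(-3))*13529 = sqrt(6)*13529 = 13529*sqrt(6)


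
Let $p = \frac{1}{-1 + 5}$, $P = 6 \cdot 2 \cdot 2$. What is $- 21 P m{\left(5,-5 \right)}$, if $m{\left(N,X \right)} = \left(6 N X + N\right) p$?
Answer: $18270$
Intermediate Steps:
$P = 24$ ($P = 12 \cdot 2 = 24$)
$p = \frac{1}{4} \approx 0.25$
$m{\left(N,X \right)} = \frac{N}{4} + \frac{3 N X}{2}$ ($m{\left(N,X \right)} = \left(6 N X + N\right) \frac{1}{4} = \left(N + 6 N X\right) \frac{1}{4} = \frac{N}{4} + \frac{3 N X}{2}$)
$- 21 P m{\left(5,-5 \right)} = \left(-21\right) 24 \cdot \frac{1}{4} \cdot 5 \left(1 + 6 \left(-5\right)\right) = - 504 \cdot \frac{1}{4} \cdot 5 \left(1 - 30\right) = - 504 \cdot \frac{1}{4} \cdot 5 \left(-29\right) = \left(-504\right) \left(- \frac{145}{4}\right) = 18270$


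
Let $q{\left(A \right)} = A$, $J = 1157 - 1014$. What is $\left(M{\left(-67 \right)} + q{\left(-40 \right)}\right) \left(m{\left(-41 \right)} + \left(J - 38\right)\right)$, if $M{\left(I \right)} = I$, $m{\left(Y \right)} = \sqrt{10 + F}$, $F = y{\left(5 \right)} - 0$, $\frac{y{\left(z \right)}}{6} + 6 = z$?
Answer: $-11449$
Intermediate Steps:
$y{\left(z \right)} = -36 + 6 z$
$J = 143$ ($J = 1157 - 1014 = 143$)
$F = -6$ ($F = \left(-36 + 6 \cdot 5\right) - 0 = \left(-36 + 30\right) + 0 = -6 + 0 = -6$)
$m{\left(Y \right)} = 2$ ($m{\left(Y \right)} = \sqrt{10 - 6} = \sqrt{4} = 2$)
$\left(M{\left(-67 \right)} + q{\left(-40 \right)}\right) \left(m{\left(-41 \right)} + \left(J - 38\right)\right) = \left(-67 - 40\right) \left(2 + \left(143 - 38\right)\right) = - 107 \left(2 + \left(143 - 38\right)\right) = - 107 \left(2 + 105\right) = \left(-107\right) 107 = -11449$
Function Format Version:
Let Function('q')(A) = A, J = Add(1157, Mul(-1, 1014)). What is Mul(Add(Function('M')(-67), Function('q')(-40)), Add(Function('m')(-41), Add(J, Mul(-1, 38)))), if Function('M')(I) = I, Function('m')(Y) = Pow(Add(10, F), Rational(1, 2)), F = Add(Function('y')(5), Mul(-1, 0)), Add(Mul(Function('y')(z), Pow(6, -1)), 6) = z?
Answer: -11449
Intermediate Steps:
Function('y')(z) = Add(-36, Mul(6, z))
J = 143 (J = Add(1157, -1014) = 143)
F = -6 (F = Add(Add(-36, Mul(6, 5)), Mul(-1, 0)) = Add(Add(-36, 30), 0) = Add(-6, 0) = -6)
Function('m')(Y) = 2 (Function('m')(Y) = Pow(Add(10, -6), Rational(1, 2)) = Pow(4, Rational(1, 2)) = 2)
Mul(Add(Function('M')(-67), Function('q')(-40)), Add(Function('m')(-41), Add(J, Mul(-1, 38)))) = Mul(Add(-67, -40), Add(2, Add(143, Mul(-1, 38)))) = Mul(-107, Add(2, Add(143, -38))) = Mul(-107, Add(2, 105)) = Mul(-107, 107) = -11449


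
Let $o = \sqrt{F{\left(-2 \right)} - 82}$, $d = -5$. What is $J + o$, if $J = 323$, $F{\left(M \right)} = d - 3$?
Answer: $323 + 3 i \sqrt{10} \approx 323.0 + 9.4868 i$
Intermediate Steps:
$F{\left(M \right)} = -8$ ($F{\left(M \right)} = -5 - 3 = -8$)
$o = 3 i \sqrt{10}$ ($o = \sqrt{-8 - 82} = \sqrt{-90} = 3 i \sqrt{10} \approx 9.4868 i$)
$J + o = 323 + 3 i \sqrt{10}$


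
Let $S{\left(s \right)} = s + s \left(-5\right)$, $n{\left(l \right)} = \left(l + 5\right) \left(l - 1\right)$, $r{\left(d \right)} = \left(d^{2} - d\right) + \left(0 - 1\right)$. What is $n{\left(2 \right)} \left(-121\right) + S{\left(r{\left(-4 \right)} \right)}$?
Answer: $-923$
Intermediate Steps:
$r{\left(d \right)} = -1 + d^{2} - d$ ($r{\left(d \right)} = \left(d^{2} - d\right) - 1 = -1 + d^{2} - d$)
$n{\left(l \right)} = \left(-1 + l\right) \left(5 + l\right)$ ($n{\left(l \right)} = \left(5 + l\right) \left(-1 + l\right) = \left(-1 + l\right) \left(5 + l\right)$)
$S{\left(s \right)} = - 4 s$ ($S{\left(s \right)} = s - 5 s = - 4 s$)
$n{\left(2 \right)} \left(-121\right) + S{\left(r{\left(-4 \right)} \right)} = \left(-5 + 2^{2} + 4 \cdot 2\right) \left(-121\right) - 4 \left(-1 + \left(-4\right)^{2} - -4\right) = \left(-5 + 4 + 8\right) \left(-121\right) - 4 \left(-1 + 16 + 4\right) = 7 \left(-121\right) - 76 = -847 - 76 = -923$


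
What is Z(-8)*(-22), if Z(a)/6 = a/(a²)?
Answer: 33/2 ≈ 16.500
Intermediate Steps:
Z(a) = 6/a (Z(a) = 6*(a/(a²)) = 6*(a/a²) = 6/a)
Z(-8)*(-22) = (6/(-8))*(-22) = (6*(-⅛))*(-22) = -¾*(-22) = 33/2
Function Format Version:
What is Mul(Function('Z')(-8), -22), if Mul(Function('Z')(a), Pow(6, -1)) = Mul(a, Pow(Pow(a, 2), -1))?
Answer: Rational(33, 2) ≈ 16.500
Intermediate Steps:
Function('Z')(a) = Mul(6, Pow(a, -1)) (Function('Z')(a) = Mul(6, Mul(a, Pow(Pow(a, 2), -1))) = Mul(6, Mul(a, Pow(a, -2))) = Mul(6, Pow(a, -1)))
Mul(Function('Z')(-8), -22) = Mul(Mul(6, Pow(-8, -1)), -22) = Mul(Mul(6, Rational(-1, 8)), -22) = Mul(Rational(-3, 4), -22) = Rational(33, 2)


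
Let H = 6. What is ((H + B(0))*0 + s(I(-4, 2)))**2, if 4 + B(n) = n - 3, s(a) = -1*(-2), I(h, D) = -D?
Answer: 4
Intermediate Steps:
s(a) = 2
B(n) = -7 + n (B(n) = -4 + (n - 3) = -4 + (-3 + n) = -7 + n)
((H + B(0))*0 + s(I(-4, 2)))**2 = ((6 + (-7 + 0))*0 + 2)**2 = ((6 - 7)*0 + 2)**2 = (-1*0 + 2)**2 = (0 + 2)**2 = 2**2 = 4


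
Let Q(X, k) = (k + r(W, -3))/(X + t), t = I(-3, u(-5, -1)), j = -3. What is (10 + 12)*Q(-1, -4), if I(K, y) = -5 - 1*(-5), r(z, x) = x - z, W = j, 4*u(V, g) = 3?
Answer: 88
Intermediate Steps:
u(V, g) = ¾ (u(V, g) = (¼)*3 = ¾)
W = -3
I(K, y) = 0 (I(K, y) = -5 + 5 = 0)
t = 0
Q(X, k) = k/X (Q(X, k) = (k + (-3 - 1*(-3)))/(X + 0) = (k + (-3 + 3))/X = (k + 0)/X = k/X)
(10 + 12)*Q(-1, -4) = (10 + 12)*(-4/(-1)) = 22*(-4*(-1)) = 22*4 = 88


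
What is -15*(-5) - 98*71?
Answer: -6883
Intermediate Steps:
-15*(-5) - 98*71 = 75 - 6958 = -6883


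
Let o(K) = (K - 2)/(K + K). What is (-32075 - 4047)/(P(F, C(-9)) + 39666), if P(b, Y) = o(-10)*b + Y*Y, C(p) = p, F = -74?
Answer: -180610/198513 ≈ -0.90981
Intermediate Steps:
o(K) = (-2 + K)/(2*K) (o(K) = (-2 + K)/((2*K)) = (-2 + K)*(1/(2*K)) = (-2 + K)/(2*K))
P(b, Y) = Y**2 + 3*b/5 (P(b, Y) = ((1/2)*(-2 - 10)/(-10))*b + Y*Y = ((1/2)*(-1/10)*(-12))*b + Y**2 = 3*b/5 + Y**2 = Y**2 + 3*b/5)
(-32075 - 4047)/(P(F, C(-9)) + 39666) = (-32075 - 4047)/(((-9)**2 + (3/5)*(-74)) + 39666) = -36122/((81 - 222/5) + 39666) = -36122/(183/5 + 39666) = -36122/198513/5 = -36122*5/198513 = -180610/198513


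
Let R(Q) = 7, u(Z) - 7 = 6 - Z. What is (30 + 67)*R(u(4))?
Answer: 679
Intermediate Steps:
u(Z) = 13 - Z (u(Z) = 7 + (6 - Z) = 13 - Z)
(30 + 67)*R(u(4)) = (30 + 67)*7 = 97*7 = 679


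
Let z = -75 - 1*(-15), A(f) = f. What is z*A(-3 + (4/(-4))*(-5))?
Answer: -120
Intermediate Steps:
z = -60 (z = -75 + 15 = -60)
z*A(-3 + (4/(-4))*(-5)) = -60*(-3 + (4/(-4))*(-5)) = -60*(-3 + (4*(-¼))*(-5)) = -60*(-3 - 1*(-5)) = -60*(-3 + 5) = -60*2 = -120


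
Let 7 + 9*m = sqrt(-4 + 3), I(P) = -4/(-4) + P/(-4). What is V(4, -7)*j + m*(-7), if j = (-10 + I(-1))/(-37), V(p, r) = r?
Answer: 5047/1332 - 7*I/9 ≈ 3.789 - 0.77778*I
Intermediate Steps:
I(P) = 1 - P/4 (I(P) = -4*(-1/4) + P*(-1/4) = 1 - P/4)
m = -7/9 + I/9 (m = -7/9 + sqrt(-4 + 3)/9 = -7/9 + sqrt(-1)/9 = -7/9 + I/9 ≈ -0.77778 + 0.11111*I)
j = 35/148 (j = (-10 + (1 - 1/4*(-1)))/(-37) = (-10 + (1 + 1/4))*(-1/37) = (-10 + 5/4)*(-1/37) = -35/4*(-1/37) = 35/148 ≈ 0.23649)
V(4, -7)*j + m*(-7) = -7*35/148 + (-7/9 + I/9)*(-7) = -245/148 + (49/9 - 7*I/9) = 5047/1332 - 7*I/9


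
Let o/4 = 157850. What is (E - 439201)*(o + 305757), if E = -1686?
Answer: -413180338259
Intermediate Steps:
o = 631400 (o = 4*157850 = 631400)
(E - 439201)*(o + 305757) = (-1686 - 439201)*(631400 + 305757) = -440887*937157 = -413180338259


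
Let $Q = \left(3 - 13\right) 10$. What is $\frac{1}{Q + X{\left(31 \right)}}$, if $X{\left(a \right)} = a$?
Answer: $- \frac{1}{69} \approx -0.014493$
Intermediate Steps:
$Q = -100$ ($Q = \left(-10\right) 10 = -100$)
$\frac{1}{Q + X{\left(31 \right)}} = \frac{1}{-100 + 31} = \frac{1}{-69} = - \frac{1}{69}$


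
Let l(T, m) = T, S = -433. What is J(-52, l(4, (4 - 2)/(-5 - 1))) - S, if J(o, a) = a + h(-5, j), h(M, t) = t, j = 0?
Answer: 437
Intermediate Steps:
J(o, a) = a (J(o, a) = a + 0 = a)
J(-52, l(4, (4 - 2)/(-5 - 1))) - S = 4 - 1*(-433) = 4 + 433 = 437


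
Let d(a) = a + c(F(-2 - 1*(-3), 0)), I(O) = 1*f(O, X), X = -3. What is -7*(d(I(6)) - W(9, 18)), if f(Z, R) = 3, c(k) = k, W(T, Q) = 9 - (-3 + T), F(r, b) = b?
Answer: 0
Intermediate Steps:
W(T, Q) = 12 - T (W(T, Q) = 9 + (3 - T) = 12 - T)
I(O) = 3 (I(O) = 1*3 = 3)
d(a) = a (d(a) = a + 0 = a)
-7*(d(I(6)) - W(9, 18)) = -7*(3 - (12 - 1*9)) = -7*(3 - (12 - 9)) = -7*(3 - 1*3) = -7*(3 - 3) = -7*0 = 0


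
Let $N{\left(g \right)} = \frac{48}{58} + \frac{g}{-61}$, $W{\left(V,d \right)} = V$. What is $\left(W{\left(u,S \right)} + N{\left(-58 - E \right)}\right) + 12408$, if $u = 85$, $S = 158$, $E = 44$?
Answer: $\frac{22104539}{1769} \approx 12496.0$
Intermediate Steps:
$N{\left(g \right)} = \frac{24}{29} - \frac{g}{61}$ ($N{\left(g \right)} = 48 \cdot \frac{1}{58} + g \left(- \frac{1}{61}\right) = \frac{24}{29} - \frac{g}{61}$)
$\left(W{\left(u,S \right)} + N{\left(-58 - E \right)}\right) + 12408 = \left(85 - \left(- \frac{24}{29} + \frac{-58 - 44}{61}\right)\right) + 12408 = \left(85 + \left(\frac{24}{29} - - \frac{102}{61}\right)\right) + 12408 = \left(85 + \left(\frac{24}{29} + \frac{102}{61}\right)\right) + 12408 = \left(85 + \frac{4422}{1769}\right) + 12408 = \frac{154787}{1769} + 12408 = \frac{22104539}{1769}$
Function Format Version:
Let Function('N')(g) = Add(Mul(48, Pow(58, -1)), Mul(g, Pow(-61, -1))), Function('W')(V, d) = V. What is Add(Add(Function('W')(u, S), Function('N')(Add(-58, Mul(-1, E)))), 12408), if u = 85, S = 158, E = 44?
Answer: Rational(22104539, 1769) ≈ 12496.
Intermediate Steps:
Function('N')(g) = Add(Rational(24, 29), Mul(Rational(-1, 61), g)) (Function('N')(g) = Add(Mul(48, Rational(1, 58)), Mul(g, Rational(-1, 61))) = Add(Rational(24, 29), Mul(Rational(-1, 61), g)))
Add(Add(Function('W')(u, S), Function('N')(Add(-58, Mul(-1, E)))), 12408) = Add(Add(85, Add(Rational(24, 29), Mul(Rational(-1, 61), Add(-58, Mul(-1, 44))))), 12408) = Add(Add(85, Add(Rational(24, 29), Mul(Rational(-1, 61), Add(-58, -44)))), 12408) = Add(Add(85, Add(Rational(24, 29), Mul(Rational(-1, 61), -102))), 12408) = Add(Add(85, Add(Rational(24, 29), Rational(102, 61))), 12408) = Add(Add(85, Rational(4422, 1769)), 12408) = Add(Rational(154787, 1769), 12408) = Rational(22104539, 1769)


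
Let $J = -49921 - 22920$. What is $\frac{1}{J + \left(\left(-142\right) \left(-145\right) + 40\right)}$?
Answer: $- \frac{1}{52211} \approx -1.9153 \cdot 10^{-5}$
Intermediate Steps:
$J = -72841$
$\frac{1}{J + \left(\left(-142\right) \left(-145\right) + 40\right)} = \frac{1}{-72841 + \left(\left(-142\right) \left(-145\right) + 40\right)} = \frac{1}{-72841 + \left(20590 + 40\right)} = \frac{1}{-72841 + 20630} = \frac{1}{-52211} = - \frac{1}{52211}$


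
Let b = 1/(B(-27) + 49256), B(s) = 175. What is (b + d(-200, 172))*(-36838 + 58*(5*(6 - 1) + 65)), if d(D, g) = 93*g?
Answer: -25000298122186/49431 ≈ -5.0576e+8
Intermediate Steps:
b = 1/49431 (b = 1/(175 + 49256) = 1/49431 ≈ 2.0230e-5)
(b + d(-200, 172))*(-36838 + 58*(5*(6 - 1) + 65)) = (1/49431 + 93*172)*(-36838 + 58*(5*(6 - 1) + 65)) = (1/49431 + 15996)*(-36838 + 58*(5*5 + 65)) = 790698277*(-36838 + 58*(25 + 65))/49431 = 790698277*(-36838 + 58*90)/49431 = 790698277*(-36838 + 5220)/49431 = (790698277/49431)*(-31618) = -25000298122186/49431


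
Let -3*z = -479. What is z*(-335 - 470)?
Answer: -385595/3 ≈ -1.2853e+5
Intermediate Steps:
z = 479/3 (z = -⅓*(-479) = 479/3 ≈ 159.67)
z*(-335 - 470) = 479*(-335 - 470)/3 = (479/3)*(-805) = -385595/3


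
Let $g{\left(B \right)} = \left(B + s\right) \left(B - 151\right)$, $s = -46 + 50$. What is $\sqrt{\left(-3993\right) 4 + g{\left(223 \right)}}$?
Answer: $2 \sqrt{93} \approx 19.287$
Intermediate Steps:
$s = 4$
$g{\left(B \right)} = \left(-151 + B\right) \left(4 + B\right)$ ($g{\left(B \right)} = \left(B + 4\right) \left(B - 151\right) = \left(4 + B\right) \left(-151 + B\right) = \left(-151 + B\right) \left(4 + B\right)$)
$\sqrt{\left(-3993\right) 4 + g{\left(223 \right)}} = \sqrt{\left(-3993\right) 4 - \left(33385 - 49729\right)} = \sqrt{-15972 - -16344} = \sqrt{-15972 + 16344} = \sqrt{372} = 2 \sqrt{93}$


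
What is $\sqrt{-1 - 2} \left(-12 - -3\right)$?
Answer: $- 9 i \sqrt{3} \approx - 15.588 i$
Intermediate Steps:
$\sqrt{-1 - 2} \left(-12 - -3\right) = \sqrt{-3} \left(-12 + \left(-1 + 4\right)\right) = i \sqrt{3} \left(-12 + 3\right) = i \sqrt{3} \left(-9\right) = - 9 i \sqrt{3}$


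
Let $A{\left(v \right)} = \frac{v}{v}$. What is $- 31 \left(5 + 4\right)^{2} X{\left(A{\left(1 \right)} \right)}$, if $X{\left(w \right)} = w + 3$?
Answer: $-10044$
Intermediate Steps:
$A{\left(v \right)} = 1$
$X{\left(w \right)} = 3 + w$
$- 31 \left(5 + 4\right)^{2} X{\left(A{\left(1 \right)} \right)} = - 31 \left(5 + 4\right)^{2} \left(3 + 1\right) = - 31 \cdot 9^{2} \cdot 4 = \left(-31\right) 81 \cdot 4 = \left(-2511\right) 4 = -10044$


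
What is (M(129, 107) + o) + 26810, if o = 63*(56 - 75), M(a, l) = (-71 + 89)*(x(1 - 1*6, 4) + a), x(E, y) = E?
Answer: 27845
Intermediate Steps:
M(a, l) = -90 + 18*a (M(a, l) = (-71 + 89)*((1 - 1*6) + a) = 18*((1 - 6) + a) = 18*(-5 + a) = -90 + 18*a)
o = -1197 (o = 63*(-19) = -1197)
(M(129, 107) + o) + 26810 = ((-90 + 18*129) - 1197) + 26810 = ((-90 + 2322) - 1197) + 26810 = (2232 - 1197) + 26810 = 1035 + 26810 = 27845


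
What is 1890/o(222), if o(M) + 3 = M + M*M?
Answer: 630/16501 ≈ 0.038180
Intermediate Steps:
o(M) = -3 + M + M**2 (o(M) = -3 + (M + M*M) = -3 + (M + M**2) = -3 + M + M**2)
1890/o(222) = 1890/(-3 + 222 + 222**2) = 1890/(-3 + 222 + 49284) = 1890/49503 = 1890*(1/49503) = 630/16501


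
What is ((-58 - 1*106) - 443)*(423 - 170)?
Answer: -153571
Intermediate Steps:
((-58 - 1*106) - 443)*(423 - 170) = ((-58 - 106) - 443)*253 = (-164 - 443)*253 = -607*253 = -153571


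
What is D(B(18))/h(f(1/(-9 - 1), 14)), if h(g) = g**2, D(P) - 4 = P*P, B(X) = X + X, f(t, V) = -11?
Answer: 1300/121 ≈ 10.744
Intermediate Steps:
B(X) = 2*X
D(P) = 4 + P**2 (D(P) = 4 + P*P = 4 + P**2)
D(B(18))/h(f(1/(-9 - 1), 14)) = (4 + (2*18)**2)/((-11)**2) = (4 + 36**2)/121 = (4 + 1296)*(1/121) = 1300*(1/121) = 1300/121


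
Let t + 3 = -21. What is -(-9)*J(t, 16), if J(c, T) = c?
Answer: -216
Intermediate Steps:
t = -24 (t = -3 - 21 = -24)
-(-9)*J(t, 16) = -(-9)*(-24) = -1*216 = -216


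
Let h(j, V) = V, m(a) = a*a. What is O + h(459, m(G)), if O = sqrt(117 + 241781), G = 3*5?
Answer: 225 + sqrt(241898) ≈ 716.83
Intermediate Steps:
G = 15
m(a) = a**2
O = sqrt(241898) ≈ 491.83
O + h(459, m(G)) = sqrt(241898) + 15**2 = sqrt(241898) + 225 = 225 + sqrt(241898)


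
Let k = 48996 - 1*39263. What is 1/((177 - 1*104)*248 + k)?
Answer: 1/27837 ≈ 3.5923e-5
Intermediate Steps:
k = 9733 (k = 48996 - 39263 = 9733)
1/((177 - 1*104)*248 + k) = 1/((177 - 1*104)*248 + 9733) = 1/((177 - 104)*248 + 9733) = 1/(73*248 + 9733) = 1/(18104 + 9733) = 1/27837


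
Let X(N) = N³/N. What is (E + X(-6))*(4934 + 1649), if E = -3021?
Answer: -19650255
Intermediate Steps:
X(N) = N²
(E + X(-6))*(4934 + 1649) = (-3021 + (-6)²)*(4934 + 1649) = (-3021 + 36)*6583 = -2985*6583 = -19650255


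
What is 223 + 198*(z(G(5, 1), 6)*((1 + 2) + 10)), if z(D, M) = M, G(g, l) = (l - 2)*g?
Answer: 15667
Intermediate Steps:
G(g, l) = g*(-2 + l) (G(g, l) = (-2 + l)*g = g*(-2 + l))
223 + 198*(z(G(5, 1), 6)*((1 + 2) + 10)) = 223 + 198*(6*((1 + 2) + 10)) = 223 + 198*(6*(3 + 10)) = 223 + 198*(6*13) = 223 + 198*78 = 223 + 15444 = 15667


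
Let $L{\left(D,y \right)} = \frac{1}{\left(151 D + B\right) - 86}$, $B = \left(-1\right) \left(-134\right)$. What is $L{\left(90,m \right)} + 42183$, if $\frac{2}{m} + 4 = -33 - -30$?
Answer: $\frac{575291755}{13638} \approx 42183.0$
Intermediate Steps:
$B = 134$
$m = - \frac{2}{7}$ ($m = \frac{2}{-4 - 3} = \frac{2}{-7} = 2 \left(- \frac{1}{7}\right) = - \frac{2}{7} \approx -0.28571$)
$L{\left(D,y \right)} = \frac{1}{48 + 151 D}$ ($L{\left(D,y \right)} = \frac{1}{\left(151 D + 134\right) - 86} = \frac{1}{\left(134 + 151 D\right) - 86} = \frac{1}{48 + 151 D}$)
$L{\left(90,m \right)} + 42183 = \frac{1}{48 + 151 \cdot 90} + 42183 = \frac{1}{48 + 13590} + 42183 = \frac{1}{13638} + 42183 = \frac{575291755}{13638}$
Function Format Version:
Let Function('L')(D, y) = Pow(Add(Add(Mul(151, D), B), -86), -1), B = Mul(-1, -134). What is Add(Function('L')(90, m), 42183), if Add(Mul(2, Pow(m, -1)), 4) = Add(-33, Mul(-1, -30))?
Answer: Rational(575291755, 13638) ≈ 42183.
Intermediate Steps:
B = 134
m = Rational(-2, 7) (m = Mul(2, Pow(Add(-4, Add(-33, Mul(-1, -30))), -1)) = Mul(2, Pow(Add(-4, Add(-33, 30)), -1)) = Mul(2, Pow(Add(-4, -3), -1)) = Mul(2, Pow(-7, -1)) = Mul(2, Rational(-1, 7)) = Rational(-2, 7) ≈ -0.28571)
Function('L')(D, y) = Pow(Add(48, Mul(151, D)), -1) (Function('L')(D, y) = Pow(Add(Add(Mul(151, D), 134), -86), -1) = Pow(Add(Add(134, Mul(151, D)), -86), -1) = Pow(Add(48, Mul(151, D)), -1))
Add(Function('L')(90, m), 42183) = Add(Pow(Add(48, Mul(151, 90)), -1), 42183) = Add(Pow(Add(48, 13590), -1), 42183) = Add(Pow(13638, -1), 42183) = Add(Rational(1, 13638), 42183) = Rational(575291755, 13638)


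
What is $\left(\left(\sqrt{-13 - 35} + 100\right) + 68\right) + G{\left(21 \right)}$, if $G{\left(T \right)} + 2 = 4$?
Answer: $170 + 4 i \sqrt{3} \approx 170.0 + 6.9282 i$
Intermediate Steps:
$G{\left(T \right)} = 2$ ($G{\left(T \right)} = -2 + 4 = 2$)
$\left(\left(\sqrt{-13 - 35} + 100\right) + 68\right) + G{\left(21 \right)} = \left(\left(\sqrt{-13 - 35} + 100\right) + 68\right) + 2 = \left(\left(\sqrt{-48} + 100\right) + 68\right) + 2 = \left(\left(4 i \sqrt{3} + 100\right) + 68\right) + 2 = \left(\left(100 + 4 i \sqrt{3}\right) + 68\right) + 2 = \left(168 + 4 i \sqrt{3}\right) + 2 = 170 + 4 i \sqrt{3}$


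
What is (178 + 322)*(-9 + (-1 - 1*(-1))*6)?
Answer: -4500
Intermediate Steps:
(178 + 322)*(-9 + (-1 - 1*(-1))*6) = 500*(-9 + (-1 + 1)*6) = 500*(-9 + 0*6) = 500*(-9 + 0) = 500*(-9) = -4500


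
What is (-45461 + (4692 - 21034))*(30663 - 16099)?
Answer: -900098892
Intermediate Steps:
(-45461 + (4692 - 21034))*(30663 - 16099) = (-45461 - 16342)*14564 = -61803*14564 = -900098892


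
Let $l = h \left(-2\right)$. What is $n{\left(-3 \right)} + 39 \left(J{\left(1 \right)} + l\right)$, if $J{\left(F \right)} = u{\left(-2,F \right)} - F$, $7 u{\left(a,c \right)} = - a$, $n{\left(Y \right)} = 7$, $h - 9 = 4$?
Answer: $- \frac{7244}{7} \approx -1034.9$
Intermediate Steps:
$h = 13$ ($h = 9 + 4 = 13$)
$u{\left(a,c \right)} = - \frac{a}{7}$ ($u{\left(a,c \right)} = \frac{\left(-1\right) a}{7} = - \frac{a}{7}$)
$J{\left(F \right)} = \frac{2}{7} - F$ ($J{\left(F \right)} = \left(- \frac{1}{7}\right) \left(-2\right) - F = \frac{2}{7} - F$)
$l = -26$ ($l = 13 \left(-2\right) = -26$)
$n{\left(-3 \right)} + 39 \left(J{\left(1 \right)} + l\right) = 7 + 39 \left(\left(\frac{2}{7} - 1\right) - 26\right) = 7 + 39 \left(- \frac{5}{7} - 26\right) = 7 + 39 \left(- \frac{187}{7}\right) = 7 - \frac{7293}{7} = - \frac{7244}{7}$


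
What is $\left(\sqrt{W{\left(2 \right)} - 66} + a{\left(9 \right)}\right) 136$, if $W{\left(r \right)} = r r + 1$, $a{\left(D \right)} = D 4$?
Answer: $4896 + 136 i \sqrt{61} \approx 4896.0 + 1062.2 i$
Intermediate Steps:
$a{\left(D \right)} = 4 D$
$W{\left(r \right)} = 1 + r^{2}$ ($W{\left(r \right)} = r^{2} + 1 = 1 + r^{2}$)
$\left(\sqrt{W{\left(2 \right)} - 66} + a{\left(9 \right)}\right) 136 = \left(\sqrt{\left(1 + 2^{2}\right) - 66} + 4 \cdot 9\right) 136 = \left(\sqrt{\left(1 + 4\right) - 66} + 36\right) 136 = \left(\sqrt{5 - 66} + 36\right) 136 = \left(\sqrt{-61} + 36\right) 136 = \left(i \sqrt{61} + 36\right) 136 = \left(36 + i \sqrt{61}\right) 136 = 4896 + 136 i \sqrt{61}$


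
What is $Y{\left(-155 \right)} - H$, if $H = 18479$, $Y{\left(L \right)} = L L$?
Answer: $5546$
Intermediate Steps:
$Y{\left(L \right)} = L^{2}$
$Y{\left(-155 \right)} - H = \left(-155\right)^{2} - 18479 = 24025 - 18479 = 5546$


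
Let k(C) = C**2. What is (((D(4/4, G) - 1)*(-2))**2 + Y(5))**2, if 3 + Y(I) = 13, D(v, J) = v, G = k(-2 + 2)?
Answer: 100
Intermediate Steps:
G = 0 (G = (-2 + 2)**2 = 0**2 = 0)
Y(I) = 10 (Y(I) = -3 + 13 = 10)
(((D(4/4, G) - 1)*(-2))**2 + Y(5))**2 = (((4/4 - 1)*(-2))**2 + 10)**2 = (((4*(1/4) - 1)*(-2))**2 + 10)**2 = (((1 - 1)*(-2))**2 + 10)**2 = ((0*(-2))**2 + 10)**2 = (0**2 + 10)**2 = (0 + 10)**2 = 10**2 = 100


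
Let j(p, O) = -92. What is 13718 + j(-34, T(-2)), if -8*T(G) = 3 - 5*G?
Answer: 13626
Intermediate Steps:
T(G) = -3/8 + 5*G/8 (T(G) = -(3 - 5*G)/8 = -3/8 + 5*G/8)
13718 + j(-34, T(-2)) = 13718 - 92 = 13626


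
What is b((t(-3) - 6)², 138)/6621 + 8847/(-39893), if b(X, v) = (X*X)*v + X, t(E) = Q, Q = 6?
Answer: -8847/39893 ≈ -0.22177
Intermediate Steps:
t(E) = 6
b(X, v) = X + v*X² (b(X, v) = X²*v + X = v*X² + X = X + v*X²)
b((t(-3) - 6)², 138)/6621 + 8847/(-39893) = ((6 - 6)²*(1 + (6 - 6)²*138))/6621 + 8847/(-39893) = (0²*(1 + 0²*138))*(1/6621) + 8847*(-1/39893) = (0*(1 + 0*138))*(1/6621) - 8847/39893 = (0*(1 + 0))*(1/6621) - 8847/39893 = (0*1)*(1/6621) - 8847/39893 = 0*(1/6621) - 8847/39893 = 0 - 8847/39893 = -8847/39893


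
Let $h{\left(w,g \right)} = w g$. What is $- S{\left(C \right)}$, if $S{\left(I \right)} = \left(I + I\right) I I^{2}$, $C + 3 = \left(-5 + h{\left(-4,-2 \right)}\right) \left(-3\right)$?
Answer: $-41472$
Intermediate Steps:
$h{\left(w,g \right)} = g w$
$C = -12$ ($C = -3 + \left(-5 - -8\right) \left(-3\right) = -3 + \left(-5 + 8\right) \left(-3\right) = -3 + 3 \left(-3\right) = -3 - 9 = -12$)
$S{\left(I \right)} = 2 I^{4}$ ($S{\left(I \right)} = 2 I I I^{2} = 2 I^{2} I^{2} = 2 I^{4}$)
$- S{\left(C \right)} = - 2 \left(-12\right)^{4} = - 2 \cdot 20736 = \left(-1\right) 41472 = -41472$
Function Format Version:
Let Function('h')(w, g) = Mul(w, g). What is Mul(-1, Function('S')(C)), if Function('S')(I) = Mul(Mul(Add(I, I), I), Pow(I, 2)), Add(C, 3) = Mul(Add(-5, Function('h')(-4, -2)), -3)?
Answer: -41472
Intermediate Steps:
Function('h')(w, g) = Mul(g, w)
C = -12 (C = Add(-3, Mul(Add(-5, Mul(-2, -4)), -3)) = Add(-3, Mul(Add(-5, 8), -3)) = Add(-3, Mul(3, -3)) = Add(-3, -9) = -12)
Function('S')(I) = Mul(2, Pow(I, 4)) (Function('S')(I) = Mul(Mul(Mul(2, I), I), Pow(I, 2)) = Mul(Mul(2, Pow(I, 2)), Pow(I, 2)) = Mul(2, Pow(I, 4)))
Mul(-1, Function('S')(C)) = Mul(-1, Mul(2, Pow(-12, 4))) = Mul(-1, Mul(2, 20736)) = Mul(-1, 41472) = -41472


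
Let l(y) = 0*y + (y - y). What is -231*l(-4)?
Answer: 0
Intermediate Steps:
l(y) = 0 (l(y) = 0 + 0 = 0)
-231*l(-4) = -231*0 = 0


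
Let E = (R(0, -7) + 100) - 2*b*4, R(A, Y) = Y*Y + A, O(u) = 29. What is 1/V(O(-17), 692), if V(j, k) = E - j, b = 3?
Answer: 1/96 ≈ 0.010417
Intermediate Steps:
R(A, Y) = A + Y**2 (R(A, Y) = Y**2 + A = A + Y**2)
E = 125 (E = ((0 + (-7)**2) + 100) - 2*3*4 = ((0 + 49) + 100) - 6*4 = (49 + 100) - 1*24 = 149 - 24 = 125)
V(j, k) = 125 - j
1/V(O(-17), 692) = 1/(125 - 1*29) = 1/(125 - 29) = 1/96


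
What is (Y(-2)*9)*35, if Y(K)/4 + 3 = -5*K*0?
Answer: -3780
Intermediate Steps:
Y(K) = -12 (Y(K) = -12 + 4*(-5*K*0) = -12 + 4*0 = -12 + 0 = -12)
(Y(-2)*9)*35 = -12*9*35 = -108*35 = -3780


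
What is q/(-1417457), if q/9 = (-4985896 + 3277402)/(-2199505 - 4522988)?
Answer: -5125482/3176281586767 ≈ -1.6137e-6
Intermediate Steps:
q = 5125482/2240831 (q = 9*((-4985896 + 3277402)/(-2199505 - 4522988)) = 9*(-1708494/(-6722493)) = 9*(-1708494*(-1/6722493)) = 9*(569498/2240831) = 5125482/2240831 ≈ 2.2873)
q/(-1417457) = (5125482/2240831)/(-1417457) = (5125482/2240831)*(-1/1417457) = -5125482/3176281586767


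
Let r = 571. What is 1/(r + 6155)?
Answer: 1/6726 ≈ 0.00014868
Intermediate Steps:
1/(r + 6155) = 1/(571 + 6155) = 1/6726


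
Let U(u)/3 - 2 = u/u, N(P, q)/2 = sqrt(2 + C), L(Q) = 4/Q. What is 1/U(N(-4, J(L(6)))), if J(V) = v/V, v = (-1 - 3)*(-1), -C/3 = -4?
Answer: 1/9 ≈ 0.11111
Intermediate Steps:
C = 12 (C = -3*(-4) = 12)
v = 4 (v = -4*(-1) = 4)
J(V) = 4/V
N(P, q) = 2*sqrt(14) (N(P, q) = 2*sqrt(2 + 12) = 2*sqrt(14))
U(u) = 9 (U(u) = 6 + 3*(u/u) = 6 + 3*1 = 6 + 3 = 9)
1/U(N(-4, J(L(6)))) = 1/9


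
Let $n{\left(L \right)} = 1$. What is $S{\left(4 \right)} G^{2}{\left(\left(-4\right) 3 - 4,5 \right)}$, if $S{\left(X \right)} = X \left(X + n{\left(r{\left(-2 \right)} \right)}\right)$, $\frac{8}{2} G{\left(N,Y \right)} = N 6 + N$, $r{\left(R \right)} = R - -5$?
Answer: $15680$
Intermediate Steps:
$r{\left(R \right)} = 5 + R$ ($r{\left(R \right)} = R + 5 = 5 + R$)
$G{\left(N,Y \right)} = \frac{7 N}{4}$ ($G{\left(N,Y \right)} = \frac{N 6 + N}{4} = \frac{6 N + N}{4} = \frac{7 N}{4}$)
$S{\left(X \right)} = X \left(1 + X\right)$ ($S{\left(X \right)} = X \left(X + 1\right) = X \left(1 + X\right)$)
$S{\left(4 \right)} G^{2}{\left(\left(-4\right) 3 - 4,5 \right)} = 4 \left(1 + 4\right) \left(\frac{7 \left(\left(-4\right) 3 - 4\right)}{4}\right)^{2} = 4 \cdot 5 \left(\frac{7 \left(-12 - 4\right)}{4}\right)^{2} = 20 \left(\frac{7}{4} \left(-16\right)\right)^{2} = 20 \left(-28\right)^{2} = 20 \cdot 784 = 15680$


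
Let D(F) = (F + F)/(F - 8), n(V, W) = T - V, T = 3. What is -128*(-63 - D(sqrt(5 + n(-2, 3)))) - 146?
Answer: 212506/27 - 1024*sqrt(10)/27 ≈ 7750.7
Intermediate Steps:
n(V, W) = 3 - V
D(F) = 2*F/(-8 + F) (D(F) = (2*F)/(-8 + F) = 2*F/(-8 + F))
-128*(-63 - D(sqrt(5 + n(-2, 3)))) - 146 = -128*(-63 - 2*sqrt(5 + (3 - 1*(-2)))/(-8 + sqrt(5 + (3 - 1*(-2))))) - 146 = -128*(-63 - 2*sqrt(5 + (3 + 2))/(-8 + sqrt(5 + (3 + 2)))) - 146 = -128*(-63 - 2*sqrt(5 + 5)/(-8 + sqrt(5 + 5))) - 146 = -128*(-63 - 2*sqrt(10)/(-8 + sqrt(10))) - 146 = (8064 + 256*sqrt(10)/(-8 + sqrt(10))) - 146 = 7918 + 256*sqrt(10)/(-8 + sqrt(10))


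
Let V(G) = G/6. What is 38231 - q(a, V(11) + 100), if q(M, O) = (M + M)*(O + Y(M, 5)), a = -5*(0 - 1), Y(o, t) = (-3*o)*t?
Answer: 113888/3 ≈ 37963.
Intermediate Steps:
V(G) = G/6 (V(G) = G*(⅙) = G/6)
Y(o, t) = -3*o*t
a = 5 (a = -5*(-1) = 5)
q(M, O) = 2*M*(O - 15*M) (q(M, O) = (M + M)*(O - 3*M*5) = (2*M)*(O - 15*M) = 2*M*(O - 15*M))
38231 - q(a, V(11) + 100) = 38231 - 2*5*(((⅙)*11 + 100) - 15*5) = 38231 - 2*5*((11/6 + 100) - 75) = 38231 - 2*5*(611/6 - 75) = 38231 - 2*5*161/6 = 38231 - 1*805/3 = 38231 - 805/3 = 113888/3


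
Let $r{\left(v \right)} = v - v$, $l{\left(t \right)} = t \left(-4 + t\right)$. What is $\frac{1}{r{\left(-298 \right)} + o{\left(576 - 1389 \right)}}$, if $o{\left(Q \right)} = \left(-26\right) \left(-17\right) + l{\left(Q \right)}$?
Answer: $\frac{1}{664663} \approx 1.5045 \cdot 10^{-6}$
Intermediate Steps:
$o{\left(Q \right)} = 442 + Q \left(-4 + Q\right)$ ($o{\left(Q \right)} = \left(-26\right) \left(-17\right) + Q \left(-4 + Q\right) = 442 + Q \left(-4 + Q\right)$)
$r{\left(v \right)} = 0$
$\frac{1}{r{\left(-298 \right)} + o{\left(576 - 1389 \right)}} = \frac{1}{0 + \left(442 + \left(576 - 1389\right) \left(-4 + \left(576 - 1389\right)\right)\right)} = \frac{1}{0 - \left(-442 + 813 \left(-4 - 813\right)\right)} = \frac{1}{0 + \left(442 - -664221\right)} = \frac{1}{0 + \left(442 + 664221\right)} = \frac{1}{0 + 664663} = \frac{1}{664663}$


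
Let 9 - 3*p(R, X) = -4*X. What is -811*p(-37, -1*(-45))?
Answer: -51093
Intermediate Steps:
p(R, X) = 3 + 4*X/3 (p(R, X) = 3 - (-4)*X/3 = 3 + 4*X/3)
-811*p(-37, -1*(-45)) = -811*(3 + 4*(-1*(-45))/3) = -811*(3 + (4/3)*45) = -811*(3 + 60) = -811*63 = -51093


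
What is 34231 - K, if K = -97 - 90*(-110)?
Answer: 24428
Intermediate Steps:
K = 9803 (K = -97 + 9900 = 9803)
34231 - K = 34231 - 1*9803 = 34231 - 9803 = 24428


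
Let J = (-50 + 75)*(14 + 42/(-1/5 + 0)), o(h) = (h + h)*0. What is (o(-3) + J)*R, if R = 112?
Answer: -548800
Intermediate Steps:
o(h) = 0 (o(h) = (2*h)*0 = 0)
J = -4900 (J = 25*(14 + 42/((⅕)*(-1) + 0)) = 25*(14 + 42/(-⅕ + 0)) = 25*(14 + 42/(-⅕)) = 25*(14 + 42*(-5)) = 25*(14 - 210) = 25*(-196) = -4900)
(o(-3) + J)*R = (0 - 4900)*112 = -4900*112 = -548800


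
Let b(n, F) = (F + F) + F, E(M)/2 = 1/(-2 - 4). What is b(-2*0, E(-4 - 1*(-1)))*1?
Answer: -1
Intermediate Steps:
E(M) = -⅓ (E(M) = 2/(-2 - 4) = 2/(-6) = 2*(-⅙) = -⅓)
b(n, F) = 3*F (b(n, F) = 2*F + F = 3*F)
b(-2*0, E(-4 - 1*(-1)))*1 = (3*(-⅓))*1 = -1*1 = -1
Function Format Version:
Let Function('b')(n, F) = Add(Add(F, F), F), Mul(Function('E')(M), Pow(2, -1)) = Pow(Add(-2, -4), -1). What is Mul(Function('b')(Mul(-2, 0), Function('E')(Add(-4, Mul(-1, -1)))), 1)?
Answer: -1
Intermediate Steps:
Function('E')(M) = Rational(-1, 3) (Function('E')(M) = Mul(2, Pow(Add(-2, -4), -1)) = Mul(2, Pow(-6, -1)) = Mul(2, Rational(-1, 6)) = Rational(-1, 3))
Function('b')(n, F) = Mul(3, F) (Function('b')(n, F) = Add(Mul(2, F), F) = Mul(3, F))
Mul(Function('b')(Mul(-2, 0), Function('E')(Add(-4, Mul(-1, -1)))), 1) = Mul(Mul(3, Rational(-1, 3)), 1) = Mul(-1, 1) = -1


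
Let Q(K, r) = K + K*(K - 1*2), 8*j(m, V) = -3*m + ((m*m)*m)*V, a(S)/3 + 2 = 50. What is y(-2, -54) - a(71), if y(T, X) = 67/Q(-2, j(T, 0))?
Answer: -797/6 ≈ -132.83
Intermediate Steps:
a(S) = 144 (a(S) = -6 + 3*50 = -6 + 150 = 144)
j(m, V) = -3*m/8 + V*m³/8 (j(m, V) = (-3*m + ((m*m)*m)*V)/8 = (-3*m + (m²*m)*V)/8 = (-3*m + m³*V)/8 = (-3*m + V*m³)/8 = -3*m/8 + V*m³/8)
Q(K, r) = K + K*(-2 + K) (Q(K, r) = K + K*(K - 2) = K + K*(-2 + K))
y(T, X) = 67/6 (y(T, X) = 67/((-2*(-1 - 2))) = 67/((-2*(-3))) = 67/6)
y(-2, -54) - a(71) = 67/6 - 1*144 = 67/6 - 144 = -797/6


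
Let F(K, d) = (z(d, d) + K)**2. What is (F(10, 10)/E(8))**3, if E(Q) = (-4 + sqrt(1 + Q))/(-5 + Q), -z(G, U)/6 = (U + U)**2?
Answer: -5032122094329147000000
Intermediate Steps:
z(G, U) = -24*U**2 (z(G, U) = -6*(U + U)**2 = -6*4*U**2 = -24*U**2)
F(K, d) = (K - 24*d**2)**2 (F(K, d) = (-24*d**2 + K)**2 = (K - 24*d**2)**2)
E(Q) = (-4 + sqrt(1 + Q))/(-5 + Q)
(F(10, 10)/E(8))**3 = ((10 - 24*10**2)**2/(((-4 + sqrt(1 + 8))/(-5 + 8))))**3 = ((10 - 24*100)**2/(((-4 + sqrt(9))/3)))**3 = ((10 - 2400)**2/(((-4 + 3)/3)))**3 = ((-2390)**2/(((1/3)*(-1))))**3 = (5712100/(-1/3))**3 = (5712100*(-3))**3 = (-17136300)**3 = -5032122094329147000000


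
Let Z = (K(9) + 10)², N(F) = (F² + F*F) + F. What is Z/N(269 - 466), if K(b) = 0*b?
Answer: 100/77421 ≈ 0.0012916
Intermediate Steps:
K(b) = 0
N(F) = F + 2*F² (N(F) = (F² + F²) + F = 2*F² + F = F + 2*F²)
Z = 100 (Z = (0 + 10)² = 10² = 100)
Z/N(269 - 466) = 100/(((269 - 466)*(1 + 2*(269 - 466)))) = 100/((-197*(1 + 2*(-197)))) = 100/((-197*(1 - 394))) = 100/((-197*(-393))) = 100/77421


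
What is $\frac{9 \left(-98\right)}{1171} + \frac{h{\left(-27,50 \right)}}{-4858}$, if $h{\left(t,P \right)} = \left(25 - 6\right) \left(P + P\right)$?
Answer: $- \frac{3254828}{2844359} \approx -1.1443$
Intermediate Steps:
$h{\left(t,P \right)} = 38 P$ ($h{\left(t,P \right)} = 19 \cdot 2 P = 38 P$)
$\frac{9 \left(-98\right)}{1171} + \frac{h{\left(-27,50 \right)}}{-4858} = \frac{9 \left(-98\right)}{1171} + \frac{38 \cdot 50}{-4858} = \left(-882\right) \frac{1}{1171} + 1900 \left(- \frac{1}{4858}\right) = - \frac{882}{1171} - \frac{950}{2429} = - \frac{3254828}{2844359}$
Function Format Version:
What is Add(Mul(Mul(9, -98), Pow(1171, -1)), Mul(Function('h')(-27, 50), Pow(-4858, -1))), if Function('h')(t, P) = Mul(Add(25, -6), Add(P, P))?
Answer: Rational(-3254828, 2844359) ≈ -1.1443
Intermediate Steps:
Function('h')(t, P) = Mul(38, P) (Function('h')(t, P) = Mul(19, Mul(2, P)) = Mul(38, P))
Add(Mul(Mul(9, -98), Pow(1171, -1)), Mul(Function('h')(-27, 50), Pow(-4858, -1))) = Add(Mul(Mul(9, -98), Pow(1171, -1)), Mul(Mul(38, 50), Pow(-4858, -1))) = Add(Mul(-882, Rational(1, 1171)), Mul(1900, Rational(-1, 4858))) = Add(Rational(-882, 1171), Rational(-950, 2429)) = Rational(-3254828, 2844359)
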